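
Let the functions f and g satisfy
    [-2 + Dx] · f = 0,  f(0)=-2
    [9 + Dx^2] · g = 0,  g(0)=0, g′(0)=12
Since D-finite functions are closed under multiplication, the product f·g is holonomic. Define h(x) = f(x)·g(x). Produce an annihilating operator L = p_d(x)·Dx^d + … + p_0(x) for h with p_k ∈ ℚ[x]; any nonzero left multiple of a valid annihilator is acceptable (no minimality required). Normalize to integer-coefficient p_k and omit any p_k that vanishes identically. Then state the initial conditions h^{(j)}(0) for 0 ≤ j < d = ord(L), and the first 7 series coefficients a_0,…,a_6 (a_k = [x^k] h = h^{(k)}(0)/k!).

f: a_k = -2, -4, -4, -8/3, -4/3, -8/15, -8/45, …
g: a_k = 0, 12, 0, -18, 0, 81/10, 0, …
L₀ := L_f ⊗_s L_g (sym. prod.), ord ≤ 2.
L = 13 - 4·Dx + Dx^2  (order 2).
h: a_k = 0, -24, -48, -12, 40, 199/5, 46/5, …
ICs: h(0) = 0, h′(0) = -24.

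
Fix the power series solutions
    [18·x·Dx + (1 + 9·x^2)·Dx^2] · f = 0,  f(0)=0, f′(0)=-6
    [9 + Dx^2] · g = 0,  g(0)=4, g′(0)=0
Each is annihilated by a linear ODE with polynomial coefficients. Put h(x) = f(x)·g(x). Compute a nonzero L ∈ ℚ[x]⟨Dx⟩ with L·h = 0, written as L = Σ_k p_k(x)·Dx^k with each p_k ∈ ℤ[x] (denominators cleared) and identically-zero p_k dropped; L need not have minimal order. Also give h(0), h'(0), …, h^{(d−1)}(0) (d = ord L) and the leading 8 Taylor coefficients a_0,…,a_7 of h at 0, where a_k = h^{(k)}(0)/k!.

f: a_k = 0, -6, 0, 18, 0, -486/5, 0, 4374/7, …
g: a_k = 4, 0, -18, 0, 27/2, 0, -81/20, 0, …
L₀ := L_f ⊗_s L_g (sym. prod.), ord ≤ 4.
L = (810 + 18954·x^2 + 72171·x^4 + 236196·x^6 + 531441·x^8) + (972·x + 14580·x^3 + 78732·x^5 + 236196·x^7)·Dx + (108 + 2592·x^2 + 13122·x^4 + 52488·x^6 + 118098·x^8)·Dx^2 + (108·x + 1620·x^3 + 8748·x^5 + 26244·x^7)·Dx^3 + (2 + 54·x^2 + 567·x^4 + 2916·x^6 + 6561·x^8)·Dx^4  (order 4).
h: a_k = 0, -24, 0, 180, 0, -3969/5, 0, 316143/70, …
ICs: h(0) = 0, h′(0) = -24, h′′(0) = 0, h′′′(0) = 1080.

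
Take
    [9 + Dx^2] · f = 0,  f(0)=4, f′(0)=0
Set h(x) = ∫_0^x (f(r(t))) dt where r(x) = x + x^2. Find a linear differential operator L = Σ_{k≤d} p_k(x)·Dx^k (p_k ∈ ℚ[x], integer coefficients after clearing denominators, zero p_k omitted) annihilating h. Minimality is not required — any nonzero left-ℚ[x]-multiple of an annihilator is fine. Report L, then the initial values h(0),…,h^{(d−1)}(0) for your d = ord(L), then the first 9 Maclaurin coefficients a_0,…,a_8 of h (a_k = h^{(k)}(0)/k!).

f: a_k = 4, 0, -18, 0, 27/2, 0, -81/20, 0, 729/1120, …
h₀=f(r): pull back L_f along r ⇒ L₀.
h=∫₀ˣh₀: take L = L₀·Dx.
L = (9 + 54·x + 108·x^2 + 72·x^3)·Dx - 2·Dx^2 + (1 + 2·x)·Dx^3  (order 3).
h: a_k = 0, 4, 0, -6, -9, -9/10, 9, 1539/140, 297/80, …
ICs: h(0) = 0, h′(0) = 4, h′′(0) = 0.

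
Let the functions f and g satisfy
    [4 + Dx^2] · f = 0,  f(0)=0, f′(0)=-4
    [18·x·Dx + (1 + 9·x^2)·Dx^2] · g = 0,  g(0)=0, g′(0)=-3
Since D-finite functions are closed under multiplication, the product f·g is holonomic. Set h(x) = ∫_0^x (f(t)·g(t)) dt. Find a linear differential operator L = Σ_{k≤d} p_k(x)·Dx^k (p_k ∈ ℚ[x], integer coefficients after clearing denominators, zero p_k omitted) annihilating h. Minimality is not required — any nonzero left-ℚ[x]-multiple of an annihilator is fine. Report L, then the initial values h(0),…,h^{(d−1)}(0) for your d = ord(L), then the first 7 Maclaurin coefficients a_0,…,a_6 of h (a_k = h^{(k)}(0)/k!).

f: a_k = 0, -4, 0, 8/3, 0, -8/15, 0, …
g: a_k = 0, -3, 0, 9, 0, -243/5, 0, …
Sym-product of L_f,L_g gives L₀ (≤ ord 4).
h=∫h₀ ⇒ L = L₀·Dx.
L = (2080 + 50256·x^2 + 89424·x^4 + 186624·x^6 + 419904·x^8)·Dx + (3168·x + 38880·x^3 + 139968·x^5 + 419904·x^7)·Dx^2 + (572 + 13788·x^2 + 33048·x^4 + 93312·x^6 + 209952·x^8)·Dx^3 + (792·x + 9720·x^3 + 34992·x^5 + 104976·x^7)·Dx^4 + (13 + 306·x^2 + 2673·x^4 + 11664·x^6 + 26244·x^8)·Dx^5  (order 5).
h: a_k = 0, 0, 0, 4, 0, -44/5, 0, …
ICs: h(0) = 0, h′(0) = 0, h′′(0) = 0, h′′′(0) = 24, h′′′′(0) = 0.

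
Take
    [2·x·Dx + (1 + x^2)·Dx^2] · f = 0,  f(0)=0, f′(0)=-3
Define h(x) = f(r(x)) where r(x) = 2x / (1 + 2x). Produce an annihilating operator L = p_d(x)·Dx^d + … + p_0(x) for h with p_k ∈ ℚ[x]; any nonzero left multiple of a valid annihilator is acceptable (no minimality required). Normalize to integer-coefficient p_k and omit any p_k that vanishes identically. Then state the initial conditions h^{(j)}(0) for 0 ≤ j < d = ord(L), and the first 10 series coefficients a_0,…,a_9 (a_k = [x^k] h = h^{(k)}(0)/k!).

L = (4 + 16·x)·Dx + (1 + 4·x + 8·x^2)·Dx^2  (order 2).
h: a_k = 0, -6, 12, -16, 0, 384/5, -256, 3072/7, 0, -8192/3, …
ICs: h(0) = 0, h′(0) = -6.

f: a_k = 0, -3, 0, 1, 0, -3/5, 0, 3/7, 0, -1/3, …
L₀ from L_f via x↦r, Dx↦r'^{-1}Dx.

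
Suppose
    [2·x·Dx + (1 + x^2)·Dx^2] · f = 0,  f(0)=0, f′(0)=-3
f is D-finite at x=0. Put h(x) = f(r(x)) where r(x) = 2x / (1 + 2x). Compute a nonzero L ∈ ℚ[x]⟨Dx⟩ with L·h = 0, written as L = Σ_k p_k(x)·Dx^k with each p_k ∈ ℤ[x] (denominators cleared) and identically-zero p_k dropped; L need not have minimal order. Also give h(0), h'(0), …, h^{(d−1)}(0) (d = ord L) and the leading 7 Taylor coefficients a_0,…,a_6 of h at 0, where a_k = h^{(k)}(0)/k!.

f: a_k = 0, -3, 0, 1, 0, -3/5, 0, …
L₀ from L_f via x↦r, Dx↦r'^{-1}Dx.
L = (4 + 16·x)·Dx + (1 + 4·x + 8·x^2)·Dx^2  (order 2).
h: a_k = 0, -6, 12, -16, 0, 384/5, -256, …
ICs: h(0) = 0, h′(0) = -6.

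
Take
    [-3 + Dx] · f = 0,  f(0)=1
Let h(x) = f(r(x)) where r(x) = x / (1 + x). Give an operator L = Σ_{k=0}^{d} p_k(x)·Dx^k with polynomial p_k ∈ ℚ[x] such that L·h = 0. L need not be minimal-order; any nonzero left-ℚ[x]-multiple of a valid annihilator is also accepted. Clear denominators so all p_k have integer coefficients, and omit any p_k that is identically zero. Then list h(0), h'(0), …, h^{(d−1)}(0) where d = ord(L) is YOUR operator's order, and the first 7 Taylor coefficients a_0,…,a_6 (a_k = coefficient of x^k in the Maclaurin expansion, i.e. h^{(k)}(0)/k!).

L = -3 + (1 + 2·x + x^2)·Dx  (order 1).
h: a_k = 1, 3, 3/2, -3/2, 3/8, 21/40, -69/80, …
ICs: h(0) = 1.

f: a_k = 1, 3, 9/2, 9/2, 27/8, 81/40, 81/80, …
L₀ from L_f via x↦r, Dx↦r'^{-1}Dx.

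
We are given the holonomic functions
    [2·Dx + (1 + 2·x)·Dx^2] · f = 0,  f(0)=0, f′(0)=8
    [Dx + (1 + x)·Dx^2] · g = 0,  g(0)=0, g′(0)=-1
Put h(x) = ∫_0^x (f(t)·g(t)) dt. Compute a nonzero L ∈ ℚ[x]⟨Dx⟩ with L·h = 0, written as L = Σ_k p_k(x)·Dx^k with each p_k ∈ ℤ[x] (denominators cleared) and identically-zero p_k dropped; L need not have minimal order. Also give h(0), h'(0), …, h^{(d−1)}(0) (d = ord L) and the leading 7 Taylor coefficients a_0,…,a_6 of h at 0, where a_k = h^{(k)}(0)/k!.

L = (20 + 48·x + 32·x^2)·Dx^2 + (66 + 268·x + 360·x^2 + 160·x^3)·Dx^3 + (32 + 180·x + 372·x^2 + 336·x^3 + 112·x^4)·Dx^4 + (3 + 22·x + 63·x^2 + 88·x^3 + 60·x^4 + 16·x^5)·Dx^5  (order 5).
h: a_k = 0, 0, 0, -8/3, 3, -52/15, 13/3, …
ICs: h(0) = 0, h′(0) = 0, h′′(0) = 0, h′′′(0) = -16, h′′′′(0) = 72.

f: a_k = 0, 8, -8, 32/3, -16, 128/5, -128/3, …
g: a_k = 0, -1, 1/2, -1/3, 1/4, -1/5, 1/6, …
Product ⇒ symmetric product L₀, ord ≤ 4.
Integrate: L := L₀·Dx.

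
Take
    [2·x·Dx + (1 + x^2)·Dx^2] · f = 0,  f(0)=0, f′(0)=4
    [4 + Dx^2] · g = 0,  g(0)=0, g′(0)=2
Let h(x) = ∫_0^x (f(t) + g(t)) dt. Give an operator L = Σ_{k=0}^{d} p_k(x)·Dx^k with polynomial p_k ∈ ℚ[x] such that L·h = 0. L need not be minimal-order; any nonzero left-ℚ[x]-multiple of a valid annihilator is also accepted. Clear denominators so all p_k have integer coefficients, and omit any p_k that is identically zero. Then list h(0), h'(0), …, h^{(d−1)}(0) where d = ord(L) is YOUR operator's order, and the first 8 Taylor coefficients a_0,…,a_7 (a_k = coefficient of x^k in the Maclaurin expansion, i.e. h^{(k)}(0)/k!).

L = (-32·x + 80·x^3 + 16·x^5)·Dx^2 + (4 + 32·x^2 + 36·x^4 + 8·x^6)·Dx^3 + (-8·x + 20·x^3 + 4·x^5)·Dx^4 + (1 + 8·x^2 + 9·x^4 + 2·x^6)·Dx^5  (order 5).
h: a_k = 0, 0, 3, 0, -2/3, 0, 8/45, 0, …
ICs: h(0) = 0, h′(0) = 0, h′′(0) = 6, h′′′(0) = 0, h′′′′(0) = -16.

f: a_k = 0, 4, 0, -4/3, 0, 4/5, 0, -4/7, …
g: a_k = 0, 2, 0, -4/3, 0, 4/15, 0, -8/315, …
L₀ := lclm(L_f,L_g); ord L₀ ≤ 2+2.
Integrate: L := L₀·Dx.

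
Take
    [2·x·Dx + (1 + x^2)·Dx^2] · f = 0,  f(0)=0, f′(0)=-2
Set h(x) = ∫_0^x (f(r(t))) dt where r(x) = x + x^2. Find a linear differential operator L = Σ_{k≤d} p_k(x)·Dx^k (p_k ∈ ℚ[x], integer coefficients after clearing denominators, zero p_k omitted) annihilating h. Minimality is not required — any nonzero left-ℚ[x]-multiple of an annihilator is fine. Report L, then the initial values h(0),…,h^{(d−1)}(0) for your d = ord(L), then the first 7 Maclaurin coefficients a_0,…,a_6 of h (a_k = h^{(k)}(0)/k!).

L = (-2 + 2·x + 8·x^2 + 12·x^3 + 6·x^4)·Dx^2 + (1 + 2·x + x^2 + 4·x^3 + 5·x^4 + 2·x^5)·Dx^3  (order 3).
h: a_k = 0, 0, -1, -2/3, 1/6, 2/5, 4/15, …
ICs: h(0) = 0, h′(0) = 0, h′′(0) = -2.

f: a_k = 0, -2, 0, 2/3, 0, -2/5, 0, …
h₀=f(r): pull back L_f along r ⇒ L₀.
∫: right-multiply L₀ by Dx.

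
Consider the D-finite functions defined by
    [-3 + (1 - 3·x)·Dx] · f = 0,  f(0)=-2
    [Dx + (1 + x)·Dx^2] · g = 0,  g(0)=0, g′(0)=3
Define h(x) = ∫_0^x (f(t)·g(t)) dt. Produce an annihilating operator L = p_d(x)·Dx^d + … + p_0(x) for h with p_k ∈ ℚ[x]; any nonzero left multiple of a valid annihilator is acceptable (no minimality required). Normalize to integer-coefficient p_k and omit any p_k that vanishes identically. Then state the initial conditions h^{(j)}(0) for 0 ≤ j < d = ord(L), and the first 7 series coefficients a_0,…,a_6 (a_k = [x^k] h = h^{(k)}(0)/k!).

f: a_k = -2, -6, -18, -54, -162, -486, -1458, …
g: a_k = 0, 3, -3/2, 1, -3/4, 3/5, -1/2, …
L₀ := L_f ⊗_s L_g (sym. prod.), ord ≤ 2.
h=∫h₀ ⇒ L = L₀·Dx.
L = 3·Dx + (5 + 9·x)·Dx^2 + (-1 + 2·x + 3·x^2)·Dx^3  (order 3).
h: a_k = 0, 0, -3, -5, -47/4, -279/10, -1399/20, …
ICs: h(0) = 0, h′(0) = 0, h′′(0) = -6.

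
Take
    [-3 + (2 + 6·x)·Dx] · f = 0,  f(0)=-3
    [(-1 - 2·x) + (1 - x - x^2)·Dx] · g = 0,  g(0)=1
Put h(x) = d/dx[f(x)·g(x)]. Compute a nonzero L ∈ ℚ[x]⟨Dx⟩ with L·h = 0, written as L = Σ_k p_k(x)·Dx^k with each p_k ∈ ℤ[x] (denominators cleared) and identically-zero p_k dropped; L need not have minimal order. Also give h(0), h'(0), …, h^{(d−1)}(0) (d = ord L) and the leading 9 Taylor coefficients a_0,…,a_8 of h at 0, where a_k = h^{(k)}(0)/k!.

L = (19 + 186·x + 321·x^2 + 210·x^3 + 135·x^4) + (-10 - 34·x - 6·x^2 + 50·x^3 + 114·x^4 + 54·x^5)·Dx  (order 1).
h: a_k = -15/2, -57/4, -945/16, -2217/32, -72885/256, -90351/512, -2753541/2048, 1186455/4096, -471912669/65536, …
ICs: h(0) = -15/2.

f: a_k = -3, -9/2, 27/8, -81/16, 1215/128, -5103/256, 45927/1024, -216513/2048, 8444007/32768, …
g: a_k = 1, 1, 2, 3, 5, 8, 13, 21, 34, …
f·g: L₀ = L_f ⊗_s L_g, ord ≤ 1·1.
h=h₀': d/dx-closure on L₀ ⇒ L.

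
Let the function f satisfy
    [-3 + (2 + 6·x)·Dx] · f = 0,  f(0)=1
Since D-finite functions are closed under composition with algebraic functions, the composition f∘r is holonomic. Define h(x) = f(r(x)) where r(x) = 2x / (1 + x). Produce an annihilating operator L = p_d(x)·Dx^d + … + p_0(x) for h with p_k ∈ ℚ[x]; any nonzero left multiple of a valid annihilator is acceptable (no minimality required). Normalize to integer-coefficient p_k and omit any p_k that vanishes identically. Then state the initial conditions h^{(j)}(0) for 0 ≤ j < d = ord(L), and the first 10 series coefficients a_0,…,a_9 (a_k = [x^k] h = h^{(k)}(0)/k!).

L = -3 + (1 + 8·x + 7·x^2)·Dx  (order 1).
h: a_k = 1, 3, -15/2, 51/2, -861/8, 4137/8, -42987/16, 234975/16, -10648221/128, 61936809/128, …
ICs: h(0) = 1.

f: a_k = 1, 3/2, -9/8, 27/16, -405/128, 1701/256, -15309/1024, 72171/2048, -2814669/32768, 14073345/65536, …
L₀ from L_f via x↦r, Dx↦r'^{-1}Dx.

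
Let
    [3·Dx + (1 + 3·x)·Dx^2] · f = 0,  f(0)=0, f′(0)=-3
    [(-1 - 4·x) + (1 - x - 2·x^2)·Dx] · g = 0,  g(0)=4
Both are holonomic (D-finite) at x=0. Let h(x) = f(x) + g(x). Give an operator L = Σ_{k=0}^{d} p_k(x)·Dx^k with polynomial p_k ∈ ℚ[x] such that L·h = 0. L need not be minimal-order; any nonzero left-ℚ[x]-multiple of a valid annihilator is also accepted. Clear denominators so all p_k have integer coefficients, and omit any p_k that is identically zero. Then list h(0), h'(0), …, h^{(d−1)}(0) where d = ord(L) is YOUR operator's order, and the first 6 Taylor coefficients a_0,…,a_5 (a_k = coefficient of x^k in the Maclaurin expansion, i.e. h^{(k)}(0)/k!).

L = (-66 - 270·x - 576·x^2 - 336·x^3 - 288·x^4)·Dx + (-4 - 96·x - 492·x^2 - 832·x^3 - 696·x^4 - 480·x^5)·Dx^2 + (3 + 19·x + 25·x^2 - 39·x^3 - 116·x^4 - 164·x^5 - 96·x^6)·Dx^3  (order 3).
h: a_k = 4, 1, 33/2, 11, 257/4, 177/5, …
ICs: h(0) = 4, h′(0) = 1, h′′(0) = 33.

f: a_k = 0, -3, 9/2, -9, 81/4, -243/5, …
g: a_k = 4, 4, 12, 20, 44, 84, …
f+g: L₀ = lclm(L_f,L_g), ord ≤ 2+1.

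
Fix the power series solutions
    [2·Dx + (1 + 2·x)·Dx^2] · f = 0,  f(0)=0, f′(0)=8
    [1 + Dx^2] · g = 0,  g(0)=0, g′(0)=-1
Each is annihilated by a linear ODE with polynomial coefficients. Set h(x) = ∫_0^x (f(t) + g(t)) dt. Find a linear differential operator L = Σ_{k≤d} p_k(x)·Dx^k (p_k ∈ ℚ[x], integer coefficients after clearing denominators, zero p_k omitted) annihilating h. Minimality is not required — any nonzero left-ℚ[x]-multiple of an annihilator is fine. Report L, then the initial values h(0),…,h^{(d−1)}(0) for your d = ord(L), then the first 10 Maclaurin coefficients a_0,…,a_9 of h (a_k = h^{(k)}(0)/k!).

f: a_k = 0, 8, -8, 32/3, -16, 128/5, -128/3, 512/7, -128, 2048/9, …
g: a_k = 0, -1, 0, 1/6, 0, -1/120, 0, 1/5040, 0, -1/362880, …
h₀=f+g: left-lcm gives L₀, ord ≤ 4.
h=∫h₀ ⇒ L = L₀·Dx.
L = (50 + 8·x + 8·x^2)·Dx^2 + (9 + 22·x + 12·x^2 + 8·x^3)·Dx^3 + (50 + 8·x + 8·x^2)·Dx^4 + (9 + 22·x + 12·x^2 + 8·x^3)·Dx^5  (order 5).
h: a_k = 0, 0, 7/2, -8/3, 65/24, -16/5, 3071/720, -128/21, 52663/5760, -128/9, …
ICs: h(0) = 0, h′(0) = 0, h′′(0) = 7, h′′′(0) = -16, h′′′′(0) = 65.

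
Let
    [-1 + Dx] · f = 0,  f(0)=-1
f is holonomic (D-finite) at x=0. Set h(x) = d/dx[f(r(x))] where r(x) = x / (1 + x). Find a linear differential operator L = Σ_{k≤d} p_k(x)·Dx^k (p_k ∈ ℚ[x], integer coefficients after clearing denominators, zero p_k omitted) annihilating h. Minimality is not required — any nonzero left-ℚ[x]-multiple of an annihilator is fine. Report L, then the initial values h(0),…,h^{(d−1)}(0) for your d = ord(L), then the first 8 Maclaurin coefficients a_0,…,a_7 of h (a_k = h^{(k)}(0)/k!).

L = (-1 - 2·x) + (-1 - 2·x - x^2)·Dx  (order 1).
h: a_k = -1, 1, -1/2, -1/6, 19/24, -151/120, 1091/720, -7841/5040, …
ICs: h(0) = -1.

f: a_k = -1, -1, -1/2, -1/6, -1/24, -1/120, -1/720, -1/5040, …
L₀ from L_f via x↦r, Dx↦r'^{-1}Dx.
h₀' ⇒ L via d/dx closure of L₀.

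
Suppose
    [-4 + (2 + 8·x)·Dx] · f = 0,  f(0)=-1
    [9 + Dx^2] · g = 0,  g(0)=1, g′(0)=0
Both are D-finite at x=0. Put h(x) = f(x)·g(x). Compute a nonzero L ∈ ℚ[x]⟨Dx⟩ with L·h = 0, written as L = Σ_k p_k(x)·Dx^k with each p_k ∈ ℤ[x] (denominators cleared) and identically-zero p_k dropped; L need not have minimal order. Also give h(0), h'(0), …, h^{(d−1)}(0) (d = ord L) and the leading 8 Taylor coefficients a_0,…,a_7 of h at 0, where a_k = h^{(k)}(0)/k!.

L = (21 + 72·x + 144·x^2) + (-4 - 16·x)·Dx + (1 + 8·x + 16·x^2)·Dx^2  (order 2).
h: a_k = -1, -2, 13/2, 5, -19/8, -67/4, 3741/80, -5979/40, …
ICs: h(0) = -1, h′(0) = -2.

f: a_k = -1, -2, 2, -4, 10, -28, 84, -264, …
g: a_k = 1, 0, -9/2, 0, 27/8, 0, -81/80, 0, …
h₀=f·g: eliminate ⇒ L₀, order ≤ 1·2.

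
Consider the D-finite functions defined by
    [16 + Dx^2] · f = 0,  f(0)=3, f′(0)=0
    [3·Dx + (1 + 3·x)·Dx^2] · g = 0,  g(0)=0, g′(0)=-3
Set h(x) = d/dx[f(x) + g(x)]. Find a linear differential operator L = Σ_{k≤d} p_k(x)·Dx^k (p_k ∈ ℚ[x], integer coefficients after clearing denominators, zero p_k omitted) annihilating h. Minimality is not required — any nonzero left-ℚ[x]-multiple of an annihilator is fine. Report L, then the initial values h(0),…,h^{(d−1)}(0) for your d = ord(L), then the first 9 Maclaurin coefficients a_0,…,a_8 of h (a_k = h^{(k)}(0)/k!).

f: a_k = 3, 0, -24, 0, 32, 0, -256/15, 0, 512/105, …
g: a_k = 0, -3, 9/2, -9, 81/4, -243/5, 243/2, -2187/7, 6561/8, …
Sum ⇒ L₀ = lclm(L_f,L_g) in ℚ(x)⟨Dx⟩.
h₀' ⇒ L via d/dx closure of L₀.
L = (1680 + 2304·x + 3456·x^2) + (272 + 1584·x + 3456·x^2 + 3456·x^3)·Dx + (105 + 144·x + 216·x^2)·Dx^2 + (17 + 99·x + 216·x^2 + 216·x^3)·Dx^3  (order 3).
h: a_k = -3, -39, -27, 209, -243, 3133/5, -2187, 693001/105, -19683, …
ICs: h(0) = -3, h′(0) = -39, h′′(0) = -54.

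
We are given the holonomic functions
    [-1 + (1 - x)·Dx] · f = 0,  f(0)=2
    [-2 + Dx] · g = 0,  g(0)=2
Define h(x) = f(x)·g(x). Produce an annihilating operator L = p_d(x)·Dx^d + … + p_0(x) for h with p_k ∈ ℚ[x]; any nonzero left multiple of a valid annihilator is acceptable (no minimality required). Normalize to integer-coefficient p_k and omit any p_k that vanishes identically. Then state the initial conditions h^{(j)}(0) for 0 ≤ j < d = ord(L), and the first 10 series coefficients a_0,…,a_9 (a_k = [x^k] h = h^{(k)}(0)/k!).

f: a_k = 2, 2, 2, 2, 2, 2, 2, 2, 2, 2, …
g: a_k = 2, 4, 4, 8/3, 4/3, 8/15, 8/45, 16/315, 4/315, 8/2835, …
L₀ := L_f ⊗_s L_g (sym. prod.), ord ≤ 1.
L = (3 - 2·x) + (-1 + x)·Dx  (order 1).
h: a_k = 4, 12, 20, 76/3, 28, 436/15, 1324/45, 620/21, 9308/315, 83788/2835, …
ICs: h(0) = 4.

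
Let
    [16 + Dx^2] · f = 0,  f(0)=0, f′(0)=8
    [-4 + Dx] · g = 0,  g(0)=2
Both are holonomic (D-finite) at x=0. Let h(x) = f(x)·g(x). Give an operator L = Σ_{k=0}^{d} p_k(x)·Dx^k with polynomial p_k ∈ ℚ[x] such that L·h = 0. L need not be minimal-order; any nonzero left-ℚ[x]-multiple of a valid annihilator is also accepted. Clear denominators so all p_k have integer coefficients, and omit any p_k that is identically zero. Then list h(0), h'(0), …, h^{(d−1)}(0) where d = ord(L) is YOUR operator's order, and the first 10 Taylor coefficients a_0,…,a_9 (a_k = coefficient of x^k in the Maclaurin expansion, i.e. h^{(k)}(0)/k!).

f: a_k = 0, 8, 0, -64/3, 0, 256/15, 0, -2048/315, 0, 4096/2835, …
g: a_k = 2, 8, 16, 64/3, 64/3, 256/15, 512/45, 2048/315, 1024/315, 4096/2835, …
h₀=f·g: eliminate ⇒ L₀, order ≤ 2·1.
L = 32 - 8·Dx + Dx^2  (order 2).
h: a_k = 0, 16, 64, 256/3, 0, -2048/15, -8192/45, -32768/315, 0, 131072/2835, …
ICs: h(0) = 0, h′(0) = 16.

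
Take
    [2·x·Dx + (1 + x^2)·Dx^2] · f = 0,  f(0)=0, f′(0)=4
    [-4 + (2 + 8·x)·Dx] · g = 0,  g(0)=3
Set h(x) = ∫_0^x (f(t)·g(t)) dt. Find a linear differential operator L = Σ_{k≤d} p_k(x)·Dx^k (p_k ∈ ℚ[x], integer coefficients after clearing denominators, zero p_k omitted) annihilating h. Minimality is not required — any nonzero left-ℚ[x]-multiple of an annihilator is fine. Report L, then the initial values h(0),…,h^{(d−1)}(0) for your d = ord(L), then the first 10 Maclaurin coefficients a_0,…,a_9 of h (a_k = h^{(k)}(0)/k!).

L = (12 - 4·x - 4·x^2)·Dx + (-4 - 14·x + 12·x^2 + 16·x^3)·Dx^2 + (1 + 8·x + 17·x^2 + 8·x^3 + 16·x^4)·Dx^3  (order 3).
h: a_k = 0, 0, 6, 8, -7, 8, -274/15, 232/5, -8527/70, 107176/315, …
ICs: h(0) = 0, h′(0) = 0, h′′(0) = 12.

f: a_k = 0, 4, 0, -4/3, 0, 4/5, 0, -4/7, 0, 4/9, …
g: a_k = 3, 6, -6, 12, -30, 84, -252, 792, -2574, 8580, …
L₀ := L_f ⊗_s L_g (sym. prod.), ord ≤ 2.
h=∫₀ˣh₀: take L = L₀·Dx.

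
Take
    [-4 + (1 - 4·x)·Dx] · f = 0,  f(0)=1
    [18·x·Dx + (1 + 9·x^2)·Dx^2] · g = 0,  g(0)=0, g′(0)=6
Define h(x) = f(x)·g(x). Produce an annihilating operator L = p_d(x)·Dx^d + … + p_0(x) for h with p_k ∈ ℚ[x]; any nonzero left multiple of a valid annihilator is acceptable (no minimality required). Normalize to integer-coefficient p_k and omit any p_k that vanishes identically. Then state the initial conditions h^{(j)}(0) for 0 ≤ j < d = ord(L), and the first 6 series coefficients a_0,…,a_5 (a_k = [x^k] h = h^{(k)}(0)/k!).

f: a_k = 1, 4, 16, 64, 256, 1024, …
g: a_k = 0, 6, 0, -18, 0, 486/5, …
f·g: L₀ = L_f ⊗_s L_g, ord ≤ 1·2.
L = 72·x + (8 - 18·x + 144·x^2)·Dx + (-1 + 4·x - 9·x^2 + 36·x^3)·Dx^2  (order 2).
h: a_k = 0, 6, 24, 78, 312, 6726/5, …
ICs: h(0) = 0, h′(0) = 6.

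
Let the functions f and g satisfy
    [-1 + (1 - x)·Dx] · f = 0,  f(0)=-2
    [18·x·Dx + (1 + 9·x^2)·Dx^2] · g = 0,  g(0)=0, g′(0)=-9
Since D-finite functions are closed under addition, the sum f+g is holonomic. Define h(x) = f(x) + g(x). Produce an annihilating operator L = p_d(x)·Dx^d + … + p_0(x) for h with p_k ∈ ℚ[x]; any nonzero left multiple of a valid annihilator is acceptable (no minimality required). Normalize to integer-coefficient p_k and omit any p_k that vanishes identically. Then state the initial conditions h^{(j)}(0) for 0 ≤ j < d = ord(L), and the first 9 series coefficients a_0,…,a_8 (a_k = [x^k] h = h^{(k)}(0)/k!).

f: a_k = -2, -2, -2, -2, -2, -2, -2, -2, -2, …
g: a_k = 0, -9, 0, 27, 0, -729/5, 0, 6561/7, 0, …
f+g: L₀ = lclm(L_f,L_g), ord ≤ 1+2.
L = (-18 + 72·x + 486·x^2)·Dx + (12 - 18·x - 180·x^2 + 486·x^3)·Dx^2 + (-1 - 8·x - 72·x^3 + 81·x^4)·Dx^3  (order 3).
h: a_k = -2, -11, -2, 25, -2, -739/5, -2, 6547/7, -2, …
ICs: h(0) = -2, h′(0) = -11, h′′(0) = -4.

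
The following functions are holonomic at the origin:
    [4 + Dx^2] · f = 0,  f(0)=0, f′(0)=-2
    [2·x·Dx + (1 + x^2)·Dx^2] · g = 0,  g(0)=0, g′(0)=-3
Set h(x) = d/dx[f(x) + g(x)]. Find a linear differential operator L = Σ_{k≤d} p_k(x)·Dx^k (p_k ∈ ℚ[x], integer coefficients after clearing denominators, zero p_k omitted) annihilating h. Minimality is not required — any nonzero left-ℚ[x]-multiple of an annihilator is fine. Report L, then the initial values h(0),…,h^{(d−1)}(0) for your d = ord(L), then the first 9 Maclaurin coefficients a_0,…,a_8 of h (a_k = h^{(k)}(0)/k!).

f: a_k = 0, -2, 0, 4/3, 0, -4/15, 0, 8/315, 0, …
g: a_k = 0, -3, 0, 1, 0, -3/5, 0, 3/7, 0, …
h₀=f+g: left-lcm gives L₀, ord ≤ 4.
h=h₀': d/dx-closure on L₀ ⇒ L.
L = (-32·x + 80·x^3 + 16·x^5) + (4 + 32·x^2 + 36·x^4 + 8·x^6)·Dx + (-8·x + 20·x^3 + 4·x^5)·Dx^2 + (1 + 8·x^2 + 9·x^4 + 2·x^6)·Dx^3  (order 3).
h: a_k = -5, 0, 7, 0, -13/3, 0, 143/45, 0, -949/315, …
ICs: h(0) = -5, h′(0) = 0, h′′(0) = 14.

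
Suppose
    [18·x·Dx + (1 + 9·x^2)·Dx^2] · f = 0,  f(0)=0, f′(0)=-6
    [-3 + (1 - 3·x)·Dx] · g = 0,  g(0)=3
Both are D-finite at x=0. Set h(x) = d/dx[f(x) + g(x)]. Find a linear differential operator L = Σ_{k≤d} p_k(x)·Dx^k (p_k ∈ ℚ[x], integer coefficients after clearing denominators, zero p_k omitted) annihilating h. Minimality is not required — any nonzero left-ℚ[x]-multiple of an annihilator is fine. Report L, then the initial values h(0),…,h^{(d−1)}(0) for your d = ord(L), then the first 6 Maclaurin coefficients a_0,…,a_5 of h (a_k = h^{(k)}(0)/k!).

L = (18 - 216·x - 486·x^2) + (-12 + 18·x - 108·x^2 - 486·x^3)·Dx + (1 - 81·x^4)·Dx^2  (order 2).
h: a_k = 3, 54, 297, 972, 3159, 13122, …
ICs: h(0) = 3, h′(0) = 54.

f: a_k = 0, -6, 0, 18, 0, -486/5, …
g: a_k = 3, 9, 27, 81, 243, 729, …
L₀ := lclm(L_f,L_g); ord L₀ ≤ 2+1.
h=h₀': d/dx-closure on L₀ ⇒ L.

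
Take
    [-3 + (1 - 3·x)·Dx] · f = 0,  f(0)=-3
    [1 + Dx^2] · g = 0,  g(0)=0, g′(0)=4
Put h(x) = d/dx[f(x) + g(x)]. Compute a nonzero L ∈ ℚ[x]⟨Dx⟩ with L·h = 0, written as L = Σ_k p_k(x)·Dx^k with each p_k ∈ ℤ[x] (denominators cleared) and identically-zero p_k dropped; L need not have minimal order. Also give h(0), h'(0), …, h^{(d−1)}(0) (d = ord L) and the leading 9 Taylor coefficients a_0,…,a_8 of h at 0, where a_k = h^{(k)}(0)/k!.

f: a_k = -3, -9, -27, -81, -243, -729, -2187, -6561, -19683, …
g: a_k = 0, 4, 0, -2/3, 0, 1/30, 0, -1/1260, 0, …
Weyl lclm of L_f,L_g ⇒ L₀ (ord ≤ 3).
h₀' ⇒ L via d/dx closure of L₀.
L = (654 - 36·x + 54·x^2) + (-55 + 171·x - 27·x^2 + 27·x^3)·Dx + (654 - 36·x + 54·x^2)·Dx^2 + (-55 + 171·x - 27·x^2 + 27·x^3)·Dx^3  (order 3).
h: a_k = -5, -54, -245, -972, -21869/6, -13122, -8266861/180, -157464, -5356925279/10080, …
ICs: h(0) = -5, h′(0) = -54, h′′(0) = -490.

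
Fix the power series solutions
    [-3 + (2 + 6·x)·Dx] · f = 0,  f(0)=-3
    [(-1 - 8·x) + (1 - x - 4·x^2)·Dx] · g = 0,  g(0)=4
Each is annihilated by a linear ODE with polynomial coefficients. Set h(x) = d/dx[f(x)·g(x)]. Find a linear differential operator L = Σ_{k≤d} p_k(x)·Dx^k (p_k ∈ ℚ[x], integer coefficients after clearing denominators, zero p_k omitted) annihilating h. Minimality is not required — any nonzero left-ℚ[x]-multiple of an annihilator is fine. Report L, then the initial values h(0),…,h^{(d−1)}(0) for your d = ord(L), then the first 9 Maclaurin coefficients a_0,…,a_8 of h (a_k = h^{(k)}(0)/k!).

f: a_k = -3, -9/2, 27/8, -81/16, 1215/128, -5103/256, 45927/1024, -216513/2048, 8444007/32768, …
g: a_k = 4, 4, 20, 36, 116, 260, 724, 1764, 4660, …
h₀=f·g: eliminate ⇒ L₀, order ≤ 1·1.
h=h₀': d/dx-closure on L₀ ⇒ L.
L = (43 + 474·x + 1491·x^2 + 2280·x^3 + 2160·x^4) + (-10 - 58·x - 78·x^2 + 242·x^3 + 960·x^4 + 864·x^5)·Dx  (order 1).
h: a_k = -30, -129, -2457/4, -13593/8, -423525/64, -2183607/128, -30679677/512, -154848201/1024, -8216246205/16384, …
ICs: h(0) = -30.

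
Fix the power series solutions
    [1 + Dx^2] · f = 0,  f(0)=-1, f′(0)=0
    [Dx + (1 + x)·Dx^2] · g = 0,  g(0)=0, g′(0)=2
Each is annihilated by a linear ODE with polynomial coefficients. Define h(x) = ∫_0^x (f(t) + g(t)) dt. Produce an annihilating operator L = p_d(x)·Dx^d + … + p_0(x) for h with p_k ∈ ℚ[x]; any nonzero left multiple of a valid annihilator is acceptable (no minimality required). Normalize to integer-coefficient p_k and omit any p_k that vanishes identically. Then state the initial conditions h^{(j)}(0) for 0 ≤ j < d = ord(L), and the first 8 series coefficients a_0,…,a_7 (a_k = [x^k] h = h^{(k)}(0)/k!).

f: a_k = -1, 0, 1/2, 0, -1/24, 0, 1/720, 0, …
g: a_k = 0, 2, -1, 2/3, -1/2, 2/5, -1/3, 2/7, …
Sum ⇒ L₀ = lclm(L_f,L_g) in ℚ(x)⟨Dx⟩.
∫: right-multiply L₀ by Dx.
L = (7 + 2·x + x^2)·Dx^2 + (3 + 5·x + 3·x^2 + x^3)·Dx^3 + (7 + 2·x + x^2)·Dx^4 + (3 + 5·x + 3·x^2 + x^3)·Dx^5  (order 5).
h: a_k = 0, -1, 1, -1/6, 1/6, -13/120, 1/15, -239/5040, …
ICs: h(0) = 0, h′(0) = -1, h′′(0) = 2, h′′′(0) = -1, h′′′′(0) = 4.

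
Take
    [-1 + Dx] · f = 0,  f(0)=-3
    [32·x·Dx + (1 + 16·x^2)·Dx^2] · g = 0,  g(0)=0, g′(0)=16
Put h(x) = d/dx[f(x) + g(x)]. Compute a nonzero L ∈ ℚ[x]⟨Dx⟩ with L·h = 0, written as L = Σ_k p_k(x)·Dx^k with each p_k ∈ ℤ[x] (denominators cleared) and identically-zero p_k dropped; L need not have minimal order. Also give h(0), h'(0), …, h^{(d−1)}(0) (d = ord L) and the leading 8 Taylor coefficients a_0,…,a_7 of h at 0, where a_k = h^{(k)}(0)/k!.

f: a_k = -3, -3, -3/2, -1/2, -1/8, -1/40, -1/240, -1/1680, …
g: a_k = 0, 16, 0, -256/3, 0, 4096/5, 0, -65536/7, …
Weyl lclm of L_f,L_g ⇒ L₀ (ord ≤ 3).
Derive L from L₀ (diff closure).
L = (32 - 32·x - 1536·x^2 - 512·x^3) + (-33 + 1504·x^2 - 256·x^4)·Dx + (1 + 32·x + 32·x^2 + 512·x^3 + 256·x^4)·Dx^2  (order 2).
h: a_k = 13, -3, -515/2, -1/2, 32767/8, -1/40, -15728641/240, -1/1680, …
ICs: h(0) = 13, h′(0) = -3.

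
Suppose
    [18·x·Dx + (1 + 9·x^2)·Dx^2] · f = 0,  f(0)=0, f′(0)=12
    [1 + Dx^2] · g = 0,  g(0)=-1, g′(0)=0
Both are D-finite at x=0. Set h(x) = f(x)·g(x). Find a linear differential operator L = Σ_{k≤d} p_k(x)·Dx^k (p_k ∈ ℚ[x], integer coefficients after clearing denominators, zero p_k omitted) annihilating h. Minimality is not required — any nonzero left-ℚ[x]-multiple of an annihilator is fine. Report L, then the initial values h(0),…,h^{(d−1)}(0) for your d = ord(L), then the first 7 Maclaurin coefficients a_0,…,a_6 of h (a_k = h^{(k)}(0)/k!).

L = (370 + 9594·x^2 + 4131·x^4 + 2916·x^6 + 6561·x^8) + (684·x + 6804·x^3 + 8748·x^5 + 26244·x^7)·Dx + (380 + 9792·x^2 + 5346·x^4 + 5832·x^6 + 13122·x^8)·Dx^2 + (684·x + 6804·x^3 + 8748·x^5 + 26244·x^7)·Dx^3 + (10 + 198·x^2 + 1215·x^4 + 2916·x^6 + 6561·x^8)·Dx^4  (order 4).
h: a_k = 0, -12, 0, 42, 0, -2129/10, 0, …
ICs: h(0) = 0, h′(0) = -12, h′′(0) = 0, h′′′(0) = 252.

f: a_k = 0, 12, 0, -36, 0, 972/5, 0, …
g: a_k = -1, 0, 1/2, 0, -1/24, 0, 1/720, …
h₀=f·g: eliminate ⇒ L₀, order ≤ 2·2.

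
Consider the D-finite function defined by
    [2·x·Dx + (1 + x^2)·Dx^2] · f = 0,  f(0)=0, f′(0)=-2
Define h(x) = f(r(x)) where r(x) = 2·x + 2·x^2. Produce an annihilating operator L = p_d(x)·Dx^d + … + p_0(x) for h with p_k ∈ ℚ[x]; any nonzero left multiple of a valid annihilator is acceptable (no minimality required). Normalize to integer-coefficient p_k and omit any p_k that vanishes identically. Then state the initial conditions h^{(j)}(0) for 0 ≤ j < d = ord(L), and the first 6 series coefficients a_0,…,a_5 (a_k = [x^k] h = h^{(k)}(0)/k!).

L = (-2 + 8·x + 32·x^2 + 48·x^3 + 24·x^4)·Dx + (1 + 2·x + 4·x^2 + 16·x^3 + 20·x^4 + 8·x^5)·Dx^2  (order 2).
h: a_k = 0, -4, -4, 16/3, 16, 16/5, …
ICs: h(0) = 0, h′(0) = -4.

f: a_k = 0, -2, 0, 2/3, 0, -2/5, …
Substitute x→r, Dx→(1/r')Dx; clear ⇒ L₀.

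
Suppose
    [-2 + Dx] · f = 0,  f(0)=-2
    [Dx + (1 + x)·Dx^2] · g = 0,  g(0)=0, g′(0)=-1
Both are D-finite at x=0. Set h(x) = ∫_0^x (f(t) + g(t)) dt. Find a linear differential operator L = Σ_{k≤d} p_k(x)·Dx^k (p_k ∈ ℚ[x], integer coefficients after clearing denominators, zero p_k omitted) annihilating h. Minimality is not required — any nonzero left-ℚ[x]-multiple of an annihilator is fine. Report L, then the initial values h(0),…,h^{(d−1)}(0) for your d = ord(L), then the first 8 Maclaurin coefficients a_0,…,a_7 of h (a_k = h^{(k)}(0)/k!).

L = (-8 - 4·x)·Dx^2 + (-2 - 8·x - 4·x^2)·Dx^3 + (3 + 5·x + 2·x^2)·Dx^4  (order 4).
h: a_k = 0, -2, -5/2, -7/6, -3/4, -13/60, -11/90, -1/630, …
ICs: h(0) = 0, h′(0) = -2, h′′(0) = -5, h′′′(0) = -7.

f: a_k = -2, -4, -4, -8/3, -4/3, -8/15, -8/45, -16/315, …
g: a_k = 0, -1, 1/2, -1/3, 1/4, -1/5, 1/6, -1/7, …
L₀ := lclm(L_f,L_g); ord L₀ ≤ 1+2.
h=∫₀ˣh₀: take L = L₀·Dx.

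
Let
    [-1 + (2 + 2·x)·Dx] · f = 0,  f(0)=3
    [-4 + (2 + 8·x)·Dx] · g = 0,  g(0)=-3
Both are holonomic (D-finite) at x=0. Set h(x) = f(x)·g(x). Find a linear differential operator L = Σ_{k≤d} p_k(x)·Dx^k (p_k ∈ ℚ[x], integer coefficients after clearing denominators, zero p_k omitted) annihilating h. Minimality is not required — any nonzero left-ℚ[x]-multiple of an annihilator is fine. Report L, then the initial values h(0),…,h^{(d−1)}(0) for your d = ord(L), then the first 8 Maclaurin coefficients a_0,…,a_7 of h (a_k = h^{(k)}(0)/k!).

L = (-5 - 8·x) + (2 + 10·x + 8·x^2)·Dx  (order 1).
h: a_k = -9, -45/2, 81/8, -405/16, 8829/128, -51435/256, 630261/1024, -4011525/2048, …
ICs: h(0) = -9.

f: a_k = 3, 3/2, -3/8, 3/16, -15/128, 21/256, -63/1024, 99/2048, …
g: a_k = -3, -6, 6, -12, 30, -84, 252, -792, …
f·g: L₀ = L_f ⊗_s L_g, ord ≤ 1·1.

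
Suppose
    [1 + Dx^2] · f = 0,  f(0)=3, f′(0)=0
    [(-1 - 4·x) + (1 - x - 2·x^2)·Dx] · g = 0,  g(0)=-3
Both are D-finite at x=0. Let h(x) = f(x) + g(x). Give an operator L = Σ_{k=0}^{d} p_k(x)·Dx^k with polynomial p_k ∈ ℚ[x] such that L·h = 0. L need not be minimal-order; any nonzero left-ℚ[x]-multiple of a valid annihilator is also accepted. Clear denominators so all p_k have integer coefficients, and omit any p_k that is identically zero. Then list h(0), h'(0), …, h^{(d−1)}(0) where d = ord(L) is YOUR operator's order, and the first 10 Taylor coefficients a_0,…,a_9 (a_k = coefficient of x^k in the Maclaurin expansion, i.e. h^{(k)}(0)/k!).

f: a_k = 3, 0, -3/2, 0, 1/8, 0, -1/240, 0, 1/13440, 0, …
g: a_k = -3, -3, -9, -15, -33, -63, -129, -255, -513, -1023, …
Sum ⇒ L₀ = lclm(L_f,L_g) in ℚ(x)⟨Dx⟩.
L = (-31 - 146·x - 133·x^2 - 184·x^3 - 20·x^4 - 16·x^5) + (7 + 3·x - 3·x^2 - 37·x^3 - 42·x^4 - 12·x^5 - 8·x^6)·Dx + (-31 - 146·x - 133·x^2 - 184·x^3 - 20·x^4 - 16·x^5)·Dx^2 + (7 + 3·x - 3·x^2 - 37·x^3 - 42·x^4 - 12·x^5 - 8·x^6)·Dx^3  (order 3).
h: a_k = 0, -3, -21/2, -15, -263/8, -63, -30961/240, -255, -6894719/13440, -1023, …
ICs: h(0) = 0, h′(0) = -3, h′′(0) = -21.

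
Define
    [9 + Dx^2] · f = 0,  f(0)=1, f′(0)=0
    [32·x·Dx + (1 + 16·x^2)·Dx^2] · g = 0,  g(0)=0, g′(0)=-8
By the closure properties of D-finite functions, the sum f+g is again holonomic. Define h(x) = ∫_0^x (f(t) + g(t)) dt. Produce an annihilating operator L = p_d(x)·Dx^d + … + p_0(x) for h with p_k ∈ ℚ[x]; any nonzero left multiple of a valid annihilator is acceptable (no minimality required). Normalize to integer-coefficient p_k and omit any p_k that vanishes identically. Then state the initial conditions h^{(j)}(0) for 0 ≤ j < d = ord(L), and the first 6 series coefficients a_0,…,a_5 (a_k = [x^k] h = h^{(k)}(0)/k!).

f: a_k = 1, 0, -9/2, 0, 27/8, 0, …
g: a_k = 0, -8, 0, 128/3, 0, -2048/5, …
f+g: L₀ = lclm(L_f,L_g), ord ≤ 2+2.
h=∫h₀ ⇒ L = L₀·Dx.
L = (-52704·x + 967680·x^3 + 663552·x^5)·Dx^2 + (-207 + 13104·x^2 + 283392·x^4 + 331776·x^6)·Dx^3 + (-5856·x + 107520·x^3 + 73728·x^5)·Dx^4 + (-23 + 1456·x^2 + 31488·x^4 + 36864·x^6)·Dx^5  (order 5).
h: a_k = 0, 1, -4, -3/2, 32/3, 27/40, …
ICs: h(0) = 0, h′(0) = 1, h′′(0) = -8, h′′′(0) = -9, h′′′′(0) = 256.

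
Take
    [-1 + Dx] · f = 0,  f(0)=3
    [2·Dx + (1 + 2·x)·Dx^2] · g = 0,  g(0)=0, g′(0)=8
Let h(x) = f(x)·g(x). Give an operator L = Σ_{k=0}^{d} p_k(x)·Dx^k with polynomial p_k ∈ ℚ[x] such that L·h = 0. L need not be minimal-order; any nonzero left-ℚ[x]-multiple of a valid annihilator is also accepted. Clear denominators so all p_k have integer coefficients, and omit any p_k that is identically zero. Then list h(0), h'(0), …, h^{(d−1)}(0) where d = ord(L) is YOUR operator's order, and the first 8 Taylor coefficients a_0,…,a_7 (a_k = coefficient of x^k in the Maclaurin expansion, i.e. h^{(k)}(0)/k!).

f: a_k = 3, 3, 3/2, 1/2, 1/8, 1/40, 1/240, 1/1680, …
g: a_k = 0, 8, -8, 32/3, -16, 128/5, -128/3, 512/7, …
Sym-product of L_f,L_g gives L₀ (≤ ord 2).
L = (-1 + 2·x) - 4·x·Dx + (1 + 2·x)·Dx^2  (order 2).
h: a_k = 0, 24, 0, 20, -24, 209/5, -212/3, 25829/210, …
ICs: h(0) = 0, h′(0) = 24.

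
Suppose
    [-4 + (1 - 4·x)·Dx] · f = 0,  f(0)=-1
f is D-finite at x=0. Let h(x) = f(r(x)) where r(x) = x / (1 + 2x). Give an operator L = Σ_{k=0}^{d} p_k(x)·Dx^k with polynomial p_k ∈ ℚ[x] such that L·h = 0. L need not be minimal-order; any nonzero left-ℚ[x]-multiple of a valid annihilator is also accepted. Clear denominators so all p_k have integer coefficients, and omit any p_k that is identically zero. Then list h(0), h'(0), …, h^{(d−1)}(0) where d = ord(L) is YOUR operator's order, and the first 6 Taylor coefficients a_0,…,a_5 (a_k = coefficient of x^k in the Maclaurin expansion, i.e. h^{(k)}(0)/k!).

L = 4 + (-1 + 4·x^2)·Dx  (order 1).
h: a_k = -1, -4, -8, -16, -32, -64, …
ICs: h(0) = -1.

f: a_k = -1, -4, -16, -64, -256, -1024, …
Change of var in L_f (x↦r) gives L₀.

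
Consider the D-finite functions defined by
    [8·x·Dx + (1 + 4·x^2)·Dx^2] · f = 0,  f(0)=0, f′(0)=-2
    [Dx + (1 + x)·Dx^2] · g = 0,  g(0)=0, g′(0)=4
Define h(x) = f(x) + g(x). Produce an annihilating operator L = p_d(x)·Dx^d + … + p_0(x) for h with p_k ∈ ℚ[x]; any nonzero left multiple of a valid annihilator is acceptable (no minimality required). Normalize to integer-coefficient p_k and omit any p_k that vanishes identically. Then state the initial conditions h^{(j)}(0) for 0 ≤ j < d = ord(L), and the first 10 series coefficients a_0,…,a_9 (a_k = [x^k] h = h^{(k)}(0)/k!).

f: a_k = 0, -2, 0, 8/3, 0, -32/5, 0, 128/7, 0, -512/9, …
g: a_k = 0, 4, -2, 4/3, -1, 4/5, -2/3, 4/7, -1/2, 4/9, …
Sum ⇒ L₀ = lclm(L_f,L_g) in ℚ(x)⟨Dx⟩.
L = (-8 - 24·x + 96·x^2 + 32·x^3)·Dx + (-10 - 16·x + 72·x^2 + 192·x^3 + 64·x^4)·Dx^2 + (-1 + 7·x + 8·x^2 + 32·x^3 + 48·x^4 + 16·x^5)·Dx^3  (order 3).
h: a_k = 0, 2, -2, 4, -1, -28/5, -2/3, 132/7, -1/2, -508/9, …
ICs: h(0) = 0, h′(0) = 2, h′′(0) = -4.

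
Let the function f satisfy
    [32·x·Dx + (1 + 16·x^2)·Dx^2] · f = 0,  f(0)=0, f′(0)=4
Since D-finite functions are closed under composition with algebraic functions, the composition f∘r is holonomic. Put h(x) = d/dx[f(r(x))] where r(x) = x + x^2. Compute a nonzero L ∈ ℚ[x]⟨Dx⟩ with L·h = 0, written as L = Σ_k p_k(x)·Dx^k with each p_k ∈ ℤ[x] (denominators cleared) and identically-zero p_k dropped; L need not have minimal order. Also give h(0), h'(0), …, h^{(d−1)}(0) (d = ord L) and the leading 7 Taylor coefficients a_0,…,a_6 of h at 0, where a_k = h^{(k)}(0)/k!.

L = (-2 + 32·x + 128·x^2 + 192·x^3 + 96·x^4) + (1 + 2·x + 16·x^2 + 64·x^3 + 80·x^4 + 32·x^5)·Dx  (order 1).
h: a_k = 4, 8, -64, -256, 704, 6016, -2048, …
ICs: h(0) = 4.

f: a_k = 0, 4, 0, -64/3, 0, 1024/5, 0, …
h₀=f(r): pull back L_f along r ⇒ L₀.
h=h₀': d/dx-closure on L₀ ⇒ L.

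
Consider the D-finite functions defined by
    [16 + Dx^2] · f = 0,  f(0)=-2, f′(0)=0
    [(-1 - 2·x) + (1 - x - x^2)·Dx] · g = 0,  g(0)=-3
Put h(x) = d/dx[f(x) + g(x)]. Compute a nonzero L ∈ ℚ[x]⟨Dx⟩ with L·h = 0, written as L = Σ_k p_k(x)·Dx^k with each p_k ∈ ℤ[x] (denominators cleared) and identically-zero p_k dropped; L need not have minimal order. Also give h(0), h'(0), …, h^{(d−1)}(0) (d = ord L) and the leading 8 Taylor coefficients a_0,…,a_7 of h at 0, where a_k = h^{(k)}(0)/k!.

L = (1472 + 2624·x + 2560·x^2 + 640·x^3 + 2240·x^4 + 2304·x^5 + 768·x^6) + (-272 - 112·x + 1008·x^2 - 160·x^3 - 800·x^4 + 576·x^5 + 896·x^6 + 256·x^7)·Dx + (92 + 164·x + 160·x^2 + 40·x^3 + 140·x^4 + 144·x^5 + 48·x^6)·Dx^2 + (-17 - 7·x + 63·x^2 - 10·x^3 - 50·x^4 + 36·x^5 + 56·x^6 + 16·x^7)·Dx^3  (order 3).
h: a_k = -3, 20, -27, -436/3, -120, -2486/15, -441, -265232/315, …
ICs: h(0) = -3, h′(0) = 20, h′′(0) = -54.

f: a_k = -2, 0, 16, 0, -64/3, 0, 512/45, 0, …
g: a_k = -3, -3, -6, -9, -15, -24, -39, -63, …
h₀=f+g: left-lcm gives L₀, ord ≤ 3.
h=h₀': d/dx-closure on L₀ ⇒ L.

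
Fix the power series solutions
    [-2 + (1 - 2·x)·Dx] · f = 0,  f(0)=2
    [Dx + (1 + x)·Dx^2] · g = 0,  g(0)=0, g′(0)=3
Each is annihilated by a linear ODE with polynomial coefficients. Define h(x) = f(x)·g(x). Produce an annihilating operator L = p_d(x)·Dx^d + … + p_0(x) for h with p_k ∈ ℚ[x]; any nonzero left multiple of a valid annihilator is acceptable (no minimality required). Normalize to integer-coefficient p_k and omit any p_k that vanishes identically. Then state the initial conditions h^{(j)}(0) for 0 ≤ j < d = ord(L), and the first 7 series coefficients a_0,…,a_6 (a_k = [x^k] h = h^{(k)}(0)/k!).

L = 2 + (3 + 6·x)·Dx + (-1 + x + 2·x^2)·Dx^2  (order 2).
h: a_k = 0, 6, 9, 20, 77/2, 391/5, 777/5, …
ICs: h(0) = 0, h′(0) = 6.

f: a_k = 2, 4, 8, 16, 32, 64, 128, …
g: a_k = 0, 3, -3/2, 1, -3/4, 3/5, -1/2, …
Product ⇒ symmetric product L₀, ord ≤ 2.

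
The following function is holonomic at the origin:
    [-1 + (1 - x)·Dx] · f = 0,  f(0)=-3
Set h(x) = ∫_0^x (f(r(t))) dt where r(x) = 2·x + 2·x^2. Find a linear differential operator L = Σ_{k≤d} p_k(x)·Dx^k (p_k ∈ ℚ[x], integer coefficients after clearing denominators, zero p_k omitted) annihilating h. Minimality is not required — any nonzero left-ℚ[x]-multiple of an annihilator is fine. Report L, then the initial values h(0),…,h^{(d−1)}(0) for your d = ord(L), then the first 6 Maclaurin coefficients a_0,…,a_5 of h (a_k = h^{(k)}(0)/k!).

f: a_k = -3, -3, -3, -3, -3, -3, …
f∘r: x↦r, Dx↦Dx/r' in L_f ⇒ L₀.
∫: right-multiply L₀ by Dx.
L = (2 + 4·x)·Dx + (-1 + 2·x + 2·x^2)·Dx^2  (order 2).
h: a_k = 0, -3, -3, -6, -12, -132/5, …
ICs: h(0) = 0, h′(0) = -3.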